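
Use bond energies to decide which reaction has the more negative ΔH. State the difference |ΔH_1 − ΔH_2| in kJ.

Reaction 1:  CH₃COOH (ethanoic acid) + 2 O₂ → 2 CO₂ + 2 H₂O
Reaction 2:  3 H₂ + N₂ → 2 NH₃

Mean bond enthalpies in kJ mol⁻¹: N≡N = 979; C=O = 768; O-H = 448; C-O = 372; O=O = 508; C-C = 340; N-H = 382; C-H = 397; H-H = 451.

Reaction 1, by 769 kJ

Reaction 1:
  Bonds broken (reactants):
    C-C: 1 × 340 = 340
    C-H: 3 × 397 = 1191
    C-O: 1 × 372 = 372
    C=O: 1 × 768 = 768
    O-H: 1 × 448 = 448
    O=O: 2 × 508 = 1016
    Σ(broken) = 4135 kJ
  Bonds formed (products):
    C=O: 4 × 768 = 3072
    O-H: 4 × 448 = 1792
    Σ(formed) = 4864 kJ
  ΔH_1 = 4135 − 4864 = −729 kJ
Reaction 2:
  Bonds broken (reactants):
    H-H: 3 × 451 = 1353
    N≡N: 1 × 979 = 979
    Σ(broken) = 2332 kJ
  Bonds formed (products):
    N-H: 6 × 382 = 2292
    Σ(formed) = 2292 kJ
  ΔH_2 = 2332 − 2292 = +40 kJ
ΔH_1 − ΔH_2 = −769 kJ, so reaction 1 has the more negative ΔH; |ΔH_1 − ΔH_2| = 769 kJ.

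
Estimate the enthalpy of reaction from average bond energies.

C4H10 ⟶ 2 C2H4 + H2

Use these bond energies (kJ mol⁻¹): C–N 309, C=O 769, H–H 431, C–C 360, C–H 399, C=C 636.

ΔH ≈ +175 kJ

Bonds broken (reactants):
  C–C: 3 × 360 = 1080
  C–H: 10 × 399 = 3990
  Σ(broken) = 5070 kJ
Bonds formed (products):
  C–H: 8 × 399 = 3192
  C=C: 2 × 636 = 1272
  H–H: 1 × 431 = 431
  Σ(formed) = 4895 kJ
ΔH = Σ(broken) − Σ(formed) = 5070 − 4895 = +175 kJ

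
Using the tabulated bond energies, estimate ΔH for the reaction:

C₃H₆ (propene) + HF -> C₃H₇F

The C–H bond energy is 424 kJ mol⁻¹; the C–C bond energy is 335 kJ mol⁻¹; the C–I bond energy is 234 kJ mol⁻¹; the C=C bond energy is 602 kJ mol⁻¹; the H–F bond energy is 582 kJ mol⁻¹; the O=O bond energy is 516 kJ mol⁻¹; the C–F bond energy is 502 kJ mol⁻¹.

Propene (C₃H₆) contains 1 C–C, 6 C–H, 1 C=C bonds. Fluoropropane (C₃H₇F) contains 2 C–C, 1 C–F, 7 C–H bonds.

ΔH ≈ −77 kJ

Bonds broken (reactants):
  C–C: 1 × 335 = 335
  C–H: 6 × 424 = 2544
  C=C: 1 × 602 = 602
  H–F: 1 × 582 = 582
  Σ(broken) = 4063 kJ
Bonds formed (products):
  C–C: 2 × 335 = 670
  C–F: 1 × 502 = 502
  C–H: 7 × 424 = 2968
  Σ(formed) = 4140 kJ
ΔH = Σ(broken) − Σ(formed) = 4063 − 4140 = −77 kJ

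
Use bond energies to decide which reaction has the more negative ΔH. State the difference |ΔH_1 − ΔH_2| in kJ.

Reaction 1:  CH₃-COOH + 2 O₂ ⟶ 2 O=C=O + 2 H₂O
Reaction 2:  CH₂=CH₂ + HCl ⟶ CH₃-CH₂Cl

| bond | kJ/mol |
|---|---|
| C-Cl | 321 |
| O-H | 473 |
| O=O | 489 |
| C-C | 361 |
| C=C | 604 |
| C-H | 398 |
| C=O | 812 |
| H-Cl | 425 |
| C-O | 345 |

Reaction 1:
  Bonds broken (reactants):
    C-C: 1 × 361 = 361
    C-H: 3 × 398 = 1194
    C-O: 1 × 345 = 345
    C=O: 1 × 812 = 812
    O-H: 1 × 473 = 473
    O=O: 2 × 489 = 978
    Σ(broken) = 4163 kJ
  Bonds formed (products):
    C=O: 4 × 812 = 3248
    O-H: 4 × 473 = 1892
    Σ(formed) = 5140 kJ
  ΔH_1 = 4163 − 5140 = −977 kJ
Reaction 2:
  Bonds broken (reactants):
    C-H: 4 × 398 = 1592
    C=C: 1 × 604 = 604
    H-Cl: 1 × 425 = 425
    Σ(broken) = 2621 kJ
  Bonds formed (products):
    C-C: 1 × 361 = 361
    C-Cl: 1 × 321 = 321
    C-H: 5 × 398 = 1990
    Σ(formed) = 2672 kJ
  ΔH_2 = 2621 − 2672 = −51 kJ
ΔH_1 − ΔH_2 = −926 kJ, so reaction 1 has the more negative ΔH; |ΔH_1 − ΔH_2| = 926 kJ.

Reaction 1, by 926 kJ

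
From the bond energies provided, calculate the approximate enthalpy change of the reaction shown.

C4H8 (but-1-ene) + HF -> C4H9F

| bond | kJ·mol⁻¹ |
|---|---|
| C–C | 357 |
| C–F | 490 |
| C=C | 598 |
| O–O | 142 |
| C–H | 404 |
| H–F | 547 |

ΔH ≈ −106 kJ

Bonds broken (reactants):
  C–C: 2 × 357 = 714
  C–H: 8 × 404 = 3232
  C=C: 1 × 598 = 598
  H–F: 1 × 547 = 547
  Σ(broken) = 5091 kJ
Bonds formed (products):
  C–C: 3 × 357 = 1071
  C–F: 1 × 490 = 490
  C–H: 9 × 404 = 3636
  Σ(formed) = 5197 kJ
ΔH = Σ(broken) − Σ(formed) = 5091 − 5197 = −106 kJ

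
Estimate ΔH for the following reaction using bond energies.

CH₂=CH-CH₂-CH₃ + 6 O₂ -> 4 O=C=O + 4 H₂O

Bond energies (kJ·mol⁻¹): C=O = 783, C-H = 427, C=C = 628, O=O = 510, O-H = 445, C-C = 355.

Bonds broken (reactants):
  C-C: 2 × 355 = 710
  C-H: 8 × 427 = 3416
  C=C: 1 × 628 = 628
  O=O: 6 × 510 = 3060
  Σ(broken) = 7814 kJ
Bonds formed (products):
  C=O: 8 × 783 = 6264
  O-H: 8 × 445 = 3560
  Σ(formed) = 9824 kJ
ΔH = Σ(broken) − Σ(formed) = 7814 − 9824 = −2010 kJ

ΔH ≈ −2010 kJ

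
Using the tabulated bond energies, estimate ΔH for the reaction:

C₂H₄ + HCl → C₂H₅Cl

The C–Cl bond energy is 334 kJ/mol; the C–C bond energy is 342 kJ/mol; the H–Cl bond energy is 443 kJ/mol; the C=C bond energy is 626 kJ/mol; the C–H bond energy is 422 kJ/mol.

Bonds broken (reactants):
  C–H: 4 × 422 = 1688
  C=C: 1 × 626 = 626
  H–Cl: 1 × 443 = 443
  Σ(broken) = 2757 kJ
Bonds formed (products):
  C–C: 1 × 342 = 342
  C–Cl: 1 × 334 = 334
  C–H: 5 × 422 = 2110
  Σ(formed) = 2786 kJ
ΔH = Σ(broken) − Σ(formed) = 2757 − 2786 = −29 kJ

ΔH ≈ −29 kJ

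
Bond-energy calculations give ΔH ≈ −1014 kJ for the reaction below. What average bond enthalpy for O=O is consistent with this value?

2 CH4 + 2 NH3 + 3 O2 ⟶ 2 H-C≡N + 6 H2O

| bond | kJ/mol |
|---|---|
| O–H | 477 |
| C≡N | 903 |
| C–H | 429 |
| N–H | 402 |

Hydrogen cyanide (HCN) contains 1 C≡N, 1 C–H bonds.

D(O=O) ≈ 510 kJ/mol

Let D be the O=O bond energy.
Σ(broken) = 8×429 + 6×402 + 3×D = 5844 + 3D
Σ(formed) = 2×903 + 2×429 + 12×477 = 8388
ΔH = Σ(broken) − Σ(formed) = (5844 + 3D) − (8388) = −2544 + 3D
Setting this equal to −1014 kJ gives 3D = 1530, so D = 510 kJ/mol.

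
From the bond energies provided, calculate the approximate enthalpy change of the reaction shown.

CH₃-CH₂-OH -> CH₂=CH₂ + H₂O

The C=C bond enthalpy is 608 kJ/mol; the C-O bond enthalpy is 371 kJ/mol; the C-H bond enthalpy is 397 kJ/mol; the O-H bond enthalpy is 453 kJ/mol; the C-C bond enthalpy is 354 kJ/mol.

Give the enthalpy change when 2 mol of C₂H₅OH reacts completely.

ΔH = +122 kJ

Bonds broken (reactants):
  C-C: 1 × 354 = 354
  C-H: 5 × 397 = 1985
  C-O: 1 × 371 = 371
  O-H: 1 × 453 = 453
  Σ(broken) = 3163 kJ
Bonds formed (products):
  C-H: 4 × 397 = 1588
  C=C: 1 × 608 = 608
  O-H: 2 × 453 = 906
  Σ(formed) = 3102 kJ
ΔH = Σ(broken) − Σ(formed) = 3163 − 3102 = +61 kJ
For 2× the reaction as written: 2 × (+61) = +122 kJ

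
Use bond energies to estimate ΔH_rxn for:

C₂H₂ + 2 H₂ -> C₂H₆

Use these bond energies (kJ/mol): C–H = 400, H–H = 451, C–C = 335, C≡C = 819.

Bonds broken (reactants):
  C≡C: 1 × 819 = 819
  C–H: 2 × 400 = 800
  H–H: 2 × 451 = 902
  Σ(broken) = 2521 kJ
Bonds formed (products):
  C–C: 1 × 335 = 335
  C–H: 6 × 400 = 2400
  Σ(formed) = 2735 kJ
ΔH = Σ(broken) − Σ(formed) = 2521 − 2735 = −214 kJ

ΔH ≈ −214 kJ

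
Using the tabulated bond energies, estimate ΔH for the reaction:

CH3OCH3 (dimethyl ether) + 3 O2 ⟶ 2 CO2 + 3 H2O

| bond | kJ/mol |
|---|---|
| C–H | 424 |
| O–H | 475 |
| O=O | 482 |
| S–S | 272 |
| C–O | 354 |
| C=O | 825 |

Bonds broken (reactants):
  C–H: 6 × 424 = 2544
  C–O: 2 × 354 = 708
  O=O: 3 × 482 = 1446
  Σ(broken) = 4698 kJ
Bonds formed (products):
  C=O: 4 × 825 = 3300
  O–H: 6 × 475 = 2850
  Σ(formed) = 6150 kJ
ΔH = Σ(broken) − Σ(formed) = 4698 − 6150 = −1452 kJ

ΔH ≈ −1452 kJ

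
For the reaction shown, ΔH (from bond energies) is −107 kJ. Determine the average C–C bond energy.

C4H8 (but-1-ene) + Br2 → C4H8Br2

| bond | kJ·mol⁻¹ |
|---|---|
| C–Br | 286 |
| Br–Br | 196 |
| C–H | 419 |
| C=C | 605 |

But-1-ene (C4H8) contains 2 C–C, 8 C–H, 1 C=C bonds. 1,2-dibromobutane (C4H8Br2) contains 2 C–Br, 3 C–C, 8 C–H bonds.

D(C–C) ≈ 336 kJ/mol

Let D be the C–C bond energy.
Σ(broken) = 1×196 + 2×D + 8×419 + 1×605 = 4153 + 2D
Σ(formed) = 2×286 + 3×D + 8×419 = 3924 + 3D
ΔH = Σ(broken) − Σ(formed) = (4153 + 2D) − (3924 + 3D) = +229 − D
Setting this equal to −107 kJ gives D = 336 kJ/mol.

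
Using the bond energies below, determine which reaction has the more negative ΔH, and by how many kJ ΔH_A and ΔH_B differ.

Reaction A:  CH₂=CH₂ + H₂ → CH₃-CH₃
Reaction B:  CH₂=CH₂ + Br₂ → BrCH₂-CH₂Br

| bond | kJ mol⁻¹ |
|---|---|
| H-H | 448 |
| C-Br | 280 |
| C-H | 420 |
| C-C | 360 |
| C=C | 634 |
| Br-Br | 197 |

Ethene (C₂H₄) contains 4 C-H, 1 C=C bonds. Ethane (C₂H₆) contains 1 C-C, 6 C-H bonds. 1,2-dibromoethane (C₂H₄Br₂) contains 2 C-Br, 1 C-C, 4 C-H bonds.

Reaction A, by 29 kJ

Reaction A:
  Bonds broken (reactants):
    C-H: 4 × 420 = 1680
    C=C: 1 × 634 = 634
    H-H: 1 × 448 = 448
    Σ(broken) = 2762 kJ
  Bonds formed (products):
    C-C: 1 × 360 = 360
    C-H: 6 × 420 = 2520
    Σ(formed) = 2880 kJ
  ΔH_A = 2762 − 2880 = −118 kJ
Reaction B:
  Bonds broken (reactants):
    Br-Br: 1 × 197 = 197
    C-H: 4 × 420 = 1680
    C=C: 1 × 634 = 634
    Σ(broken) = 2511 kJ
  Bonds formed (products):
    C-Br: 2 × 280 = 560
    C-C: 1 × 360 = 360
    C-H: 4 × 420 = 1680
    Σ(formed) = 2600 kJ
  ΔH_B = 2511 − 2600 = −89 kJ
ΔH_A − ΔH_B = −29 kJ, so reaction A has the more negative ΔH; |ΔH_A − ΔH_B| = 29 kJ.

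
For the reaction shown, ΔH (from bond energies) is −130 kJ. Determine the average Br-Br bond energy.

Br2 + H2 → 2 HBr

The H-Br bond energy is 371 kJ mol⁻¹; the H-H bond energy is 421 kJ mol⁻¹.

D(Br-Br) ≈ 191 kJ/mol

Let D be the Br-Br bond energy.
Σ(broken) = 1×D + 1×421 = 421 + D
Σ(formed) = 2×371 = 742
ΔH = Σ(broken) − Σ(formed) = (421 + D) − (742) = −321 + D
Setting this equal to −130 kJ gives D = 191 kJ/mol.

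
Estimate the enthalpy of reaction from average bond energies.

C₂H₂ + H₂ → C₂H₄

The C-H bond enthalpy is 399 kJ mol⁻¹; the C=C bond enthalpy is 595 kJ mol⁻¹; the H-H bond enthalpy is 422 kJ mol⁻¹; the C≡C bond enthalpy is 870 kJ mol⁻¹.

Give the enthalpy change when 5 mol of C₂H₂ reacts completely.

Bonds broken (reactants):
  C≡C: 1 × 870 = 870
  C-H: 2 × 399 = 798
  H-H: 1 × 422 = 422
  Σ(broken) = 2090 kJ
Bonds formed (products):
  C-H: 4 × 399 = 1596
  C=C: 1 × 595 = 595
  Σ(formed) = 2191 kJ
ΔH = Σ(broken) − Σ(formed) = 2090 − 2191 = −101 kJ
For 5× the reaction as written: 5 × (−101) = −505 kJ

ΔH = −505 kJ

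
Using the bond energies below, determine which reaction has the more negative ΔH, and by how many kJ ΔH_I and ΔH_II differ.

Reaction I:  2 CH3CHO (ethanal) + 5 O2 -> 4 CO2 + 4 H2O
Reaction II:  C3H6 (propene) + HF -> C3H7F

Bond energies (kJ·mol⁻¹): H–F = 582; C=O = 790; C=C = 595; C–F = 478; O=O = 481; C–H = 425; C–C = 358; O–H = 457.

Reaction I, by 1791 kJ

Reaction I:
  Bonds broken (reactants):
    C–C: 2 × 358 = 716
    C–H: 8 × 425 = 3400
    C=O: 2 × 790 = 1580
    O=O: 5 × 481 = 2405
    Σ(broken) = 8101 kJ
  Bonds formed (products):
    C=O: 8 × 790 = 6320
    O–H: 8 × 457 = 3656
    Σ(formed) = 9976 kJ
  ΔH_I = 8101 − 9976 = −1875 kJ
Reaction II:
  Bonds broken (reactants):
    C–C: 1 × 358 = 358
    C–H: 6 × 425 = 2550
    C=C: 1 × 595 = 595
    H–F: 1 × 582 = 582
    Σ(broken) = 4085 kJ
  Bonds formed (products):
    C–C: 2 × 358 = 716
    C–F: 1 × 478 = 478
    C–H: 7 × 425 = 2975
    Σ(formed) = 4169 kJ
  ΔH_II = 4085 − 4169 = −84 kJ
ΔH_I − ΔH_II = −1791 kJ, so reaction I has the more negative ΔH; |ΔH_I − ΔH_II| = 1791 kJ.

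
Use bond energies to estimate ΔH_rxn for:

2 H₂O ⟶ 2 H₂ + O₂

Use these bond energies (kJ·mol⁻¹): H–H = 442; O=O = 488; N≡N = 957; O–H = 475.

ΔH ≈ +528 kJ

Bonds broken (reactants):
  O–H: 4 × 475 = 1900
  Σ(broken) = 1900 kJ
Bonds formed (products):
  H–H: 2 × 442 = 884
  O=O: 1 × 488 = 488
  Σ(formed) = 1372 kJ
ΔH = Σ(broken) − Σ(formed) = 1900 − 1372 = +528 kJ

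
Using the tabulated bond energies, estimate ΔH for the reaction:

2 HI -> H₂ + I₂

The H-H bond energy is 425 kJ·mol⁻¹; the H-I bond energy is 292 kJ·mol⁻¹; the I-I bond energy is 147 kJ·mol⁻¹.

Bonds broken (reactants):
  H-I: 2 × 292 = 584
  Σ(broken) = 584 kJ
Bonds formed (products):
  H-H: 1 × 425 = 425
  I-I: 1 × 147 = 147
  Σ(formed) = 572 kJ
ΔH = Σ(broken) − Σ(formed) = 584 − 572 = +12 kJ

ΔH ≈ +12 kJ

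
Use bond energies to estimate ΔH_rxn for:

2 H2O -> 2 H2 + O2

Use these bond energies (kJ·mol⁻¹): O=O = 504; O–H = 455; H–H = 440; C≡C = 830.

ΔH ≈ +436 kJ

Bonds broken (reactants):
  O–H: 4 × 455 = 1820
  Σ(broken) = 1820 kJ
Bonds formed (products):
  H–H: 2 × 440 = 880
  O=O: 1 × 504 = 504
  Σ(formed) = 1384 kJ
ΔH = Σ(broken) − Σ(formed) = 1820 − 1384 = +436 kJ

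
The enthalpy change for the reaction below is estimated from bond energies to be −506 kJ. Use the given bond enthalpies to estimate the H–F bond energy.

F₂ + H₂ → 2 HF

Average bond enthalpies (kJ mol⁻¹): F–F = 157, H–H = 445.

D(H–F) ≈ 554 kJ/mol

Let D be the H–F bond energy.
Σ(broken) = 1×157 + 1×445 = 602
Σ(formed) = 2×D = 2D
ΔH = Σ(broken) − Σ(formed) = (602) − (2D) = +602 − 2D
Setting this equal to −506 kJ gives 2D = 1108, so D = 554 kJ/mol.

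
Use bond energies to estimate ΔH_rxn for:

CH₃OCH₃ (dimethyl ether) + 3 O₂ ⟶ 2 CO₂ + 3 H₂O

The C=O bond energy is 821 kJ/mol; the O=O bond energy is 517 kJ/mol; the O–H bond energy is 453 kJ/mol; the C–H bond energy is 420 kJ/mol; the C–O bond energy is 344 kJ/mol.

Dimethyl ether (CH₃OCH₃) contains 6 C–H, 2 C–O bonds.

Bonds broken (reactants):
  C–H: 6 × 420 = 2520
  C–O: 2 × 344 = 688
  O=O: 3 × 517 = 1551
  Σ(broken) = 4759 kJ
Bonds formed (products):
  C=O: 4 × 821 = 3284
  O–H: 6 × 453 = 2718
  Σ(formed) = 6002 kJ
ΔH = Σ(broken) − Σ(formed) = 4759 − 6002 = −1243 kJ

ΔH ≈ −1243 kJ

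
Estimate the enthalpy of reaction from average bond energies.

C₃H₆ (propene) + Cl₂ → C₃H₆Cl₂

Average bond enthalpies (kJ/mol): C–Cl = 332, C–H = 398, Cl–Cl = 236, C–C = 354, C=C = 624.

ΔH ≈ −158 kJ

Bonds broken (reactants):
  C–C: 1 × 354 = 354
  C–H: 6 × 398 = 2388
  C=C: 1 × 624 = 624
  Cl–Cl: 1 × 236 = 236
  Σ(broken) = 3602 kJ
Bonds formed (products):
  C–C: 2 × 354 = 708
  C–Cl: 2 × 332 = 664
  C–H: 6 × 398 = 2388
  Σ(formed) = 3760 kJ
ΔH = Σ(broken) − Σ(formed) = 3602 − 3760 = −158 kJ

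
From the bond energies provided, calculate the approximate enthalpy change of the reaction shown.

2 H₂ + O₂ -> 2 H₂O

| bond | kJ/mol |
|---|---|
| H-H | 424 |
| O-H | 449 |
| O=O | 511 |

Bonds broken (reactants):
  H-H: 2 × 424 = 848
  O=O: 1 × 511 = 511
  Σ(broken) = 1359 kJ
Bonds formed (products):
  O-H: 4 × 449 = 1796
  Σ(formed) = 1796 kJ
ΔH = Σ(broken) − Σ(formed) = 1359 − 1796 = −437 kJ

ΔH ≈ −437 kJ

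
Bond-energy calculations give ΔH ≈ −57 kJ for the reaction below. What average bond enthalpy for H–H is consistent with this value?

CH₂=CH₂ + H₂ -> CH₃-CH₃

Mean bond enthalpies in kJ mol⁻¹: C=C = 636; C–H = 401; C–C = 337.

Let D be the H–H bond energy.
Σ(broken) = 4×401 + 1×636 + 1×D = 2240 + D
Σ(formed) = 1×337 + 6×401 = 2743
ΔH = Σ(broken) − Σ(formed) = (2240 + D) − (2743) = −503 + D
Setting this equal to −57 kJ gives D = 446 kJ/mol.

D(H–H) ≈ 446 kJ/mol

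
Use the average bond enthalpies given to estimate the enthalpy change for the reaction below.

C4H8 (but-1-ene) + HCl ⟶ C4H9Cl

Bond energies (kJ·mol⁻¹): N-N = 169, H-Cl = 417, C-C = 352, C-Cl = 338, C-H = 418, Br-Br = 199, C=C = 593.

Bonds broken (reactants):
  C-C: 2 × 352 = 704
  C-H: 8 × 418 = 3344
  C=C: 1 × 593 = 593
  H-Cl: 1 × 417 = 417
  Σ(broken) = 5058 kJ
Bonds formed (products):
  C-C: 3 × 352 = 1056
  C-Cl: 1 × 338 = 338
  C-H: 9 × 418 = 3762
  Σ(formed) = 5156 kJ
ΔH = Σ(broken) − Σ(formed) = 5058 − 5156 = −98 kJ

ΔH ≈ −98 kJ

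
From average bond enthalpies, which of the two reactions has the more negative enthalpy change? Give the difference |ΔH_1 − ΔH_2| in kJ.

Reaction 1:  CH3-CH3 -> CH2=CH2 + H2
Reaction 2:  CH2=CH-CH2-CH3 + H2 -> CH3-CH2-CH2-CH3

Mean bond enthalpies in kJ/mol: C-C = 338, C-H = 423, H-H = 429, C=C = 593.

Reaction 1:
  Bonds broken (reactants):
    C-C: 1 × 338 = 338
    C-H: 6 × 423 = 2538
    Σ(broken) = 2876 kJ
  Bonds formed (products):
    C-H: 4 × 423 = 1692
    C=C: 1 × 593 = 593
    H-H: 1 × 429 = 429
    Σ(formed) = 2714 kJ
  ΔH_1 = 2876 − 2714 = +162 kJ
Reaction 2:
  Bonds broken (reactants):
    C-C: 2 × 338 = 676
    C-H: 8 × 423 = 3384
    C=C: 1 × 593 = 593
    H-H: 1 × 429 = 429
    Σ(broken) = 5082 kJ
  Bonds formed (products):
    C-C: 3 × 338 = 1014
    C-H: 10 × 423 = 4230
    Σ(formed) = 5244 kJ
  ΔH_2 = 5082 − 5244 = −162 kJ
ΔH_1 − ΔH_2 = +324 kJ, so reaction 2 has the more negative ΔH; |ΔH_1 − ΔH_2| = 324 kJ.

Reaction 2, by 324 kJ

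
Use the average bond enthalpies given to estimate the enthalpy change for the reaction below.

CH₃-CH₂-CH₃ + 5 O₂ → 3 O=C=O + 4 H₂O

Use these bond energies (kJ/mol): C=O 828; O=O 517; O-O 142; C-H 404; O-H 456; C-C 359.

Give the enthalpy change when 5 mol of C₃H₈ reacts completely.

Bonds broken (reactants):
  C-C: 2 × 359 = 718
  C-H: 8 × 404 = 3232
  O=O: 5 × 517 = 2585
  Σ(broken) = 6535 kJ
Bonds formed (products):
  C=O: 6 × 828 = 4968
  O-H: 8 × 456 = 3648
  Σ(formed) = 8616 kJ
ΔH = Σ(broken) − Σ(formed) = 6535 − 8616 = −2081 kJ
For 5× the reaction as written: 5 × (−2081) = −10405 kJ

ΔH = −10405 kJ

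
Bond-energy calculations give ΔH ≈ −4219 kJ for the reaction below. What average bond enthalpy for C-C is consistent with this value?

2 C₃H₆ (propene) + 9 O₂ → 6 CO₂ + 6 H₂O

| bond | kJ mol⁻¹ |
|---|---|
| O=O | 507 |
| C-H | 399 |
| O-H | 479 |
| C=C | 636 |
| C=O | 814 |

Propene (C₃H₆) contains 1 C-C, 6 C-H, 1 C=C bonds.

Let D be the C-C bond energy.
Σ(broken) = 2×D + 12×399 + 2×636 + 9×507 = 10623 + 2D
Σ(formed) = 12×814 + 12×479 = 15516
ΔH = Σ(broken) − Σ(formed) = (10623 + 2D) − (15516) = −4893 + 2D
Setting this equal to −4219 kJ gives 2D = 674, so D = 337 kJ/mol.

D(C-C) ≈ 337 kJ/mol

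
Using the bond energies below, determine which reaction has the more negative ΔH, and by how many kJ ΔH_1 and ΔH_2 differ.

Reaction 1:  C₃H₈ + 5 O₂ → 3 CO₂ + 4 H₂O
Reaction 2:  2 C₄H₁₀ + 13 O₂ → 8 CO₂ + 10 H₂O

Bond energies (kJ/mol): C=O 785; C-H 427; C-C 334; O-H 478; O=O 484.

Reaction 2, by 3254 kJ

Reaction 1:
  Bonds broken (reactants):
    C-C: 2 × 334 = 668
    C-H: 8 × 427 = 3416
    O=O: 5 × 484 = 2420
    Σ(broken) = 6504 kJ
  Bonds formed (products):
    C=O: 6 × 785 = 4710
    O-H: 8 × 478 = 3824
    Σ(formed) = 8534 kJ
  ΔH_1 = 6504 − 8534 = −2030 kJ
Reaction 2:
  Bonds broken (reactants):
    C-C: 6 × 334 = 2004
    C-H: 20 × 427 = 8540
    O=O: 13 × 484 = 6292
    Σ(broken) = 16836 kJ
  Bonds formed (products):
    C=O: 16 × 785 = 12560
    O-H: 20 × 478 = 9560
    Σ(formed) = 22120 kJ
  ΔH_2 = 16836 − 22120 = −5284 kJ
ΔH_1 − ΔH_2 = +3254 kJ, so reaction 2 has the more negative ΔH; |ΔH_1 − ΔH_2| = 3254 kJ.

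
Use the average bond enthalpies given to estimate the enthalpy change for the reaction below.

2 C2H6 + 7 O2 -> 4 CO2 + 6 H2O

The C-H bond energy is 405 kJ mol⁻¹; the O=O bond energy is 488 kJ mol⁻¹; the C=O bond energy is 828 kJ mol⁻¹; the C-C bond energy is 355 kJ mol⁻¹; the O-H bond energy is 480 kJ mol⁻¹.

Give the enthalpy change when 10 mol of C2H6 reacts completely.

ΔH = −16990 kJ

Bonds broken (reactants):
  C-C: 2 × 355 = 710
  C-H: 12 × 405 = 4860
  O=O: 7 × 488 = 3416
  Σ(broken) = 8986 kJ
Bonds formed (products):
  C=O: 8 × 828 = 6624
  O-H: 12 × 480 = 5760
  Σ(formed) = 12384 kJ
ΔH = Σ(broken) − Σ(formed) = 8986 − 12384 = −3398 kJ
For 5× the reaction as written: 5 × (−3398) = −16990 kJ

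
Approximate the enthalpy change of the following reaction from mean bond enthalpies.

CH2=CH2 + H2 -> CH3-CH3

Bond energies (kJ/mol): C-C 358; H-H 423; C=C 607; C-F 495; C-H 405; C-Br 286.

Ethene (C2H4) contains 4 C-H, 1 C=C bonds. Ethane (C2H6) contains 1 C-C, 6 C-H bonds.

Bonds broken (reactants):
  C-H: 4 × 405 = 1620
  C=C: 1 × 607 = 607
  H-H: 1 × 423 = 423
  Σ(broken) = 2650 kJ
Bonds formed (products):
  C-C: 1 × 358 = 358
  C-H: 6 × 405 = 2430
  Σ(formed) = 2788 kJ
ΔH = Σ(broken) − Σ(formed) = 2650 − 2788 = −138 kJ

ΔH ≈ −138 kJ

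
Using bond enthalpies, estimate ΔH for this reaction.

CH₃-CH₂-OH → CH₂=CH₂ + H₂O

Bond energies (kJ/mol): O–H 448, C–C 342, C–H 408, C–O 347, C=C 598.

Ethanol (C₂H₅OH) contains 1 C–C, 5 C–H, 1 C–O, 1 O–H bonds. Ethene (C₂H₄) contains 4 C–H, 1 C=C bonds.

ΔH ≈ +51 kJ

Bonds broken (reactants):
  C–C: 1 × 342 = 342
  C–H: 5 × 408 = 2040
  C–O: 1 × 347 = 347
  O–H: 1 × 448 = 448
  Σ(broken) = 3177 kJ
Bonds formed (products):
  C–H: 4 × 408 = 1632
  C=C: 1 × 598 = 598
  O–H: 2 × 448 = 896
  Σ(formed) = 3126 kJ
ΔH = Σ(broken) − Σ(formed) = 3177 − 3126 = +51 kJ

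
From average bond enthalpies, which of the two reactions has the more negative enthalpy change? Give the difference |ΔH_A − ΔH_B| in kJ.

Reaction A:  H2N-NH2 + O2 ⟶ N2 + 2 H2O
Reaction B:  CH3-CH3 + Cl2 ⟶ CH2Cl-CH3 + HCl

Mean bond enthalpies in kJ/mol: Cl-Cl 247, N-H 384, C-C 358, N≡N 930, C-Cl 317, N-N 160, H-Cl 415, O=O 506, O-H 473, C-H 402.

Reaction A, by 537 kJ

Reaction A:
  Bonds broken (reactants):
    N-H: 4 × 384 = 1536
    N-N: 1 × 160 = 160
    O=O: 1 × 506 = 506
    Σ(broken) = 2202 kJ
  Bonds formed (products):
    N≡N: 1 × 930 = 930
    O-H: 4 × 473 = 1892
    Σ(formed) = 2822 kJ
  ΔH_A = 2202 − 2822 = −620 kJ
Reaction B:
  Bonds broken (reactants):
    C-C: 1 × 358 = 358
    C-H: 6 × 402 = 2412
    Cl-Cl: 1 × 247 = 247
    Σ(broken) = 3017 kJ
  Bonds formed (products):
    C-C: 1 × 358 = 358
    C-Cl: 1 × 317 = 317
    C-H: 5 × 402 = 2010
    H-Cl: 1 × 415 = 415
    Σ(formed) = 3100 kJ
  ΔH_B = 3017 − 3100 = −83 kJ
ΔH_A − ΔH_B = −537 kJ, so reaction A has the more negative ΔH; |ΔH_A − ΔH_B| = 537 kJ.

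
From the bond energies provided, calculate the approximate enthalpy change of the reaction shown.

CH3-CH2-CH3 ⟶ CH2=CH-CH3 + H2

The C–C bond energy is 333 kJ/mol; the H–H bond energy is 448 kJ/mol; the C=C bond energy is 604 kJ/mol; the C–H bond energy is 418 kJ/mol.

Bonds broken (reactants):
  C–C: 2 × 333 = 666
  C–H: 8 × 418 = 3344
  Σ(broken) = 4010 kJ
Bonds formed (products):
  C–C: 1 × 333 = 333
  C–H: 6 × 418 = 2508
  C=C: 1 × 604 = 604
  H–H: 1 × 448 = 448
  Σ(formed) = 3893 kJ
ΔH = Σ(broken) − Σ(formed) = 4010 − 3893 = +117 kJ

ΔH ≈ +117 kJ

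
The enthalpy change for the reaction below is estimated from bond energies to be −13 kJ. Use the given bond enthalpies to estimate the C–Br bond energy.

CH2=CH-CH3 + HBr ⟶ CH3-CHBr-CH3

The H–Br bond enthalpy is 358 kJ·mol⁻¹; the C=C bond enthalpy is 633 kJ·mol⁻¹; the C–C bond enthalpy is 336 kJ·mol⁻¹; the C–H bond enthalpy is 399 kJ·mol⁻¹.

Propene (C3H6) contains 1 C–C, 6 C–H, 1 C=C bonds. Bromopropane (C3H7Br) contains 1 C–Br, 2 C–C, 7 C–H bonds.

D(C–Br) ≈ 269 kJ/mol

Let D be the C–Br bond energy.
Σ(broken) = 1×336 + 6×399 + 1×633 + 1×358 = 3721
Σ(formed) = 1×D + 2×336 + 7×399 = 3465 + D
ΔH = Σ(broken) − Σ(formed) = (3721) − (3465 + D) = +256 − D
Setting this equal to −13 kJ gives D = 269 kJ/mol.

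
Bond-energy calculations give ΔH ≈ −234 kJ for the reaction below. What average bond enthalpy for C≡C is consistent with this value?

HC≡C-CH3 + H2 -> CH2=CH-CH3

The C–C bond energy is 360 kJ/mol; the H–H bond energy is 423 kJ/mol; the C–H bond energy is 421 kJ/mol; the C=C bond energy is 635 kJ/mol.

D(C≡C) ≈ 820 kJ/mol

Let D be the C≡C bond energy.
Σ(broken) = 1×D + 1×360 + 4×421 + 1×423 = 2467 + D
Σ(formed) = 1×360 + 6×421 + 1×635 = 3521
ΔH = Σ(broken) − Σ(formed) = (2467 + D) − (3521) = −1054 + D
Setting this equal to −234 kJ gives D = 820 kJ/mol.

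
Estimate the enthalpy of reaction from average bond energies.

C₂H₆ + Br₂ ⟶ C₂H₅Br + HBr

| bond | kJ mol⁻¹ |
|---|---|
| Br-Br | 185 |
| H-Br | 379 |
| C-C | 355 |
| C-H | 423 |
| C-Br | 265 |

ΔH ≈ −36 kJ

Bonds broken (reactants):
  Br-Br: 1 × 185 = 185
  C-C: 1 × 355 = 355
  C-H: 6 × 423 = 2538
  Σ(broken) = 3078 kJ
Bonds formed (products):
  C-Br: 1 × 265 = 265
  C-C: 1 × 355 = 355
  C-H: 5 × 423 = 2115
  H-Br: 1 × 379 = 379
  Σ(formed) = 3114 kJ
ΔH = Σ(broken) − Σ(formed) = 3078 − 3114 = −36 kJ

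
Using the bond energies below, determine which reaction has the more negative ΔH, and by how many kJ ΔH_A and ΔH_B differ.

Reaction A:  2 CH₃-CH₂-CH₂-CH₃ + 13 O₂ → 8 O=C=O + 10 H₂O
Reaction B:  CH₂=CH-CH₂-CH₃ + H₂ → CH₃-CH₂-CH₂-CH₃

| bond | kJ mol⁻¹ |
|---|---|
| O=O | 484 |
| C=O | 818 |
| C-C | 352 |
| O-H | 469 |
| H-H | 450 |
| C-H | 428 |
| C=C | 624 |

Reaction A:
  Bonds broken (reactants):
    C-C: 6 × 352 = 2112
    C-H: 20 × 428 = 8560
    O=O: 13 × 484 = 6292
    Σ(broken) = 16964 kJ
  Bonds formed (products):
    C=O: 16 × 818 = 13088
    O-H: 20 × 469 = 9380
    Σ(formed) = 22468 kJ
  ΔH_A = 16964 − 22468 = −5504 kJ
Reaction B:
  Bonds broken (reactants):
    C-C: 2 × 352 = 704
    C-H: 8 × 428 = 3424
    C=C: 1 × 624 = 624
    H-H: 1 × 450 = 450
    Σ(broken) = 5202 kJ
  Bonds formed (products):
    C-C: 3 × 352 = 1056
    C-H: 10 × 428 = 4280
    Σ(formed) = 5336 kJ
  ΔH_B = 5202 − 5336 = −134 kJ
ΔH_A − ΔH_B = −5370 kJ, so reaction A has the more negative ΔH; |ΔH_A − ΔH_B| = 5370 kJ.

Reaction A, by 5370 kJ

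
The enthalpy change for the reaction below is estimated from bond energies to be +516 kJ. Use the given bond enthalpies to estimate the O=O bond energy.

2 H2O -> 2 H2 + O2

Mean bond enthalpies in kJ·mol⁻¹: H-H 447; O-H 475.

Let D be the O=O bond energy.
Σ(broken) = 4×475 = 1900
Σ(formed) = 2×447 + 1×D = 894 + D
ΔH = Σ(broken) − Σ(formed) = (1900) − (894 + D) = +1006 − D
Setting this equal to +516 kJ gives D = 490 kJ/mol.

D(O=O) ≈ 490 kJ/mol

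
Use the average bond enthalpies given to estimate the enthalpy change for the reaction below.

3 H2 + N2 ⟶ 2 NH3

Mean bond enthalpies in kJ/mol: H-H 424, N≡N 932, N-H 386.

ΔH ≈ −112 kJ

Bonds broken (reactants):
  H-H: 3 × 424 = 1272
  N≡N: 1 × 932 = 932
  Σ(broken) = 2204 kJ
Bonds formed (products):
  N-H: 6 × 386 = 2316
  Σ(formed) = 2316 kJ
ΔH = Σ(broken) − Σ(formed) = 2204 − 2316 = −112 kJ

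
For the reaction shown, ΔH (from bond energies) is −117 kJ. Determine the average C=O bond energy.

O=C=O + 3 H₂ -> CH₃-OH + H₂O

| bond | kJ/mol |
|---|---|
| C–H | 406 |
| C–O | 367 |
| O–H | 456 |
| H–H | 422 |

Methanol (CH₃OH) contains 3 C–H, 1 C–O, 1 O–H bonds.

D(C=O) ≈ 785 kJ/mol

Let D be the C=O bond energy.
Σ(broken) = 2×D + 3×422 = 1266 + 2D
Σ(formed) = 3×406 + 1×367 + 3×456 = 2953
ΔH = Σ(broken) − Σ(formed) = (1266 + 2D) − (2953) = −1687 + 2D
Setting this equal to −117 kJ gives 2D = 1570, so D = 785 kJ/mol.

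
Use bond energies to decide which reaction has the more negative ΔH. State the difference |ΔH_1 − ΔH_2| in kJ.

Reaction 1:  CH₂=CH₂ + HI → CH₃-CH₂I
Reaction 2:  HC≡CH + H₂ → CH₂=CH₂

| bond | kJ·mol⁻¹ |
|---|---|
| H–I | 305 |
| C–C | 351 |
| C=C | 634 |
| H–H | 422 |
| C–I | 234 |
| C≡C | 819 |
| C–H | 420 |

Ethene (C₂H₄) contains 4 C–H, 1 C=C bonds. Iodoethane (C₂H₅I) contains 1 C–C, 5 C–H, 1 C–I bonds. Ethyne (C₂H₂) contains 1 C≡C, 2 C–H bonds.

Reaction 1:
  Bonds broken (reactants):
    C–H: 4 × 420 = 1680
    C=C: 1 × 634 = 634
    H–I: 1 × 305 = 305
    Σ(broken) = 2619 kJ
  Bonds formed (products):
    C–C: 1 × 351 = 351
    C–H: 5 × 420 = 2100
    C–I: 1 × 234 = 234
    Σ(formed) = 2685 kJ
  ΔH_1 = 2619 − 2685 = −66 kJ
Reaction 2:
  Bonds broken (reactants):
    C≡C: 1 × 819 = 819
    C–H: 2 × 420 = 840
    H–H: 1 × 422 = 422
    Σ(broken) = 2081 kJ
  Bonds formed (products):
    C–H: 4 × 420 = 1680
    C=C: 1 × 634 = 634
    Σ(formed) = 2314 kJ
  ΔH_2 = 2081 − 2314 = −233 kJ
ΔH_1 − ΔH_2 = +167 kJ, so reaction 2 has the more negative ΔH; |ΔH_1 − ΔH_2| = 167 kJ.

Reaction 2, by 167 kJ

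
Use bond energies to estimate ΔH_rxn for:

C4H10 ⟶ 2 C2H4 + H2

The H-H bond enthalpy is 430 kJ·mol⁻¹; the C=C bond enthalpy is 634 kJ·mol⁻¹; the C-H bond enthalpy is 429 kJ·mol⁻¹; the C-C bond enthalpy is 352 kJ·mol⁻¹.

Bonds broken (reactants):
  C-C: 3 × 352 = 1056
  C-H: 10 × 429 = 4290
  Σ(broken) = 5346 kJ
Bonds formed (products):
  C-H: 8 × 429 = 3432
  C=C: 2 × 634 = 1268
  H-H: 1 × 430 = 430
  Σ(formed) = 5130 kJ
ΔH = Σ(broken) − Σ(formed) = 5346 − 5130 = +216 kJ

ΔH ≈ +216 kJ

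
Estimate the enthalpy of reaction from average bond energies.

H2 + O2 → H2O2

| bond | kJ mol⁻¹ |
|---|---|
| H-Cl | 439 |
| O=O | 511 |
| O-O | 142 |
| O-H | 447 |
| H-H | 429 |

Bonds broken (reactants):
  H-H: 1 × 429 = 429
  O=O: 1 × 511 = 511
  Σ(broken) = 940 kJ
Bonds formed (products):
  O-H: 2 × 447 = 894
  O-O: 1 × 142 = 142
  Σ(formed) = 1036 kJ
ΔH = Σ(broken) − Σ(formed) = 940 − 1036 = −96 kJ

ΔH ≈ −96 kJ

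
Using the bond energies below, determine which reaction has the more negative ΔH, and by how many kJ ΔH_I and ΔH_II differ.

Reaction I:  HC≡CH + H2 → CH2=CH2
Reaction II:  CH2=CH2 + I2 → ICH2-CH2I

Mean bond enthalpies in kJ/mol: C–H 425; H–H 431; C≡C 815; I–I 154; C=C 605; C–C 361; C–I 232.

Reaction I, by 143 kJ

Reaction I:
  Bonds broken (reactants):
    C≡C: 1 × 815 = 815
    C–H: 2 × 425 = 850
    H–H: 1 × 431 = 431
    Σ(broken) = 2096 kJ
  Bonds formed (products):
    C–H: 4 × 425 = 1700
    C=C: 1 × 605 = 605
    Σ(formed) = 2305 kJ
  ΔH_I = 2096 − 2305 = −209 kJ
Reaction II:
  Bonds broken (reactants):
    C–H: 4 × 425 = 1700
    C=C: 1 × 605 = 605
    I–I: 1 × 154 = 154
    Σ(broken) = 2459 kJ
  Bonds formed (products):
    C–C: 1 × 361 = 361
    C–H: 4 × 425 = 1700
    C–I: 2 × 232 = 464
    Σ(formed) = 2525 kJ
  ΔH_II = 2459 − 2525 = −66 kJ
ΔH_I − ΔH_II = −143 kJ, so reaction I has the more negative ΔH; |ΔH_I − ΔH_II| = 143 kJ.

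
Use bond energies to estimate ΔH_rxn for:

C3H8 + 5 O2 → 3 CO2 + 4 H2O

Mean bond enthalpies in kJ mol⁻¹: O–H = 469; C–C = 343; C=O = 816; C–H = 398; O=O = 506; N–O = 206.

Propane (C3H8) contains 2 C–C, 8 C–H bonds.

ΔH ≈ −2248 kJ

Bonds broken (reactants):
  C–C: 2 × 343 = 686
  C–H: 8 × 398 = 3184
  O=O: 5 × 506 = 2530
  Σ(broken) = 6400 kJ
Bonds formed (products):
  C=O: 6 × 816 = 4896
  O–H: 8 × 469 = 3752
  Σ(formed) = 8648 kJ
ΔH = Σ(broken) − Σ(formed) = 6400 − 8648 = −2248 kJ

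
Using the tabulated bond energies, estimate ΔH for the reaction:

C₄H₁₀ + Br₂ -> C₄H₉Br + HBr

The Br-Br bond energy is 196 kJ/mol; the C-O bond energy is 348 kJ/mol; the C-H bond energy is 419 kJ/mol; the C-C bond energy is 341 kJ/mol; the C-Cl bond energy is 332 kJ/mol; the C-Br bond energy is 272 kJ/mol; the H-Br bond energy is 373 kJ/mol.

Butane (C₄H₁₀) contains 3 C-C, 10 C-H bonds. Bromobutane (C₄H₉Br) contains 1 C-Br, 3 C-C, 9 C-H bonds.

Bonds broken (reactants):
  Br-Br: 1 × 196 = 196
  C-C: 3 × 341 = 1023
  C-H: 10 × 419 = 4190
  Σ(broken) = 5409 kJ
Bonds formed (products):
  C-Br: 1 × 272 = 272
  C-C: 3 × 341 = 1023
  C-H: 9 × 419 = 3771
  H-Br: 1 × 373 = 373
  Σ(formed) = 5439 kJ
ΔH = Σ(broken) − Σ(formed) = 5409 − 5439 = −30 kJ

ΔH ≈ −30 kJ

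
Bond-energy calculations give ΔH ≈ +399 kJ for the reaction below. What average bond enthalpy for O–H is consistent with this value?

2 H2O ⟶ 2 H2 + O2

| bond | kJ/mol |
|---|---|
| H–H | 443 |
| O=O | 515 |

Let D be the O–H bond energy.
Σ(broken) = 4×D = 4D
Σ(formed) = 2×443 + 1×515 = 1401
ΔH = Σ(broken) − Σ(formed) = (4D) − (1401) = −1401 + 4D
Setting this equal to +399 kJ gives 4D = 1800, so D = 450 kJ/mol.

D(O–H) ≈ 450 kJ/mol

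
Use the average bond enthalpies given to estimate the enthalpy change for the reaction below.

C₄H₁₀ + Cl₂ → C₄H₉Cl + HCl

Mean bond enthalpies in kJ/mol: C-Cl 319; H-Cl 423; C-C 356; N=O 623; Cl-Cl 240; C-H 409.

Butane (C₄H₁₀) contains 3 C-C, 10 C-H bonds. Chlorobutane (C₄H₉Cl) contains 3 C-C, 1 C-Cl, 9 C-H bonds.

Bonds broken (reactants):
  C-C: 3 × 356 = 1068
  C-H: 10 × 409 = 4090
  Cl-Cl: 1 × 240 = 240
  Σ(broken) = 5398 kJ
Bonds formed (products):
  C-C: 3 × 356 = 1068
  C-Cl: 1 × 319 = 319
  C-H: 9 × 409 = 3681
  H-Cl: 1 × 423 = 423
  Σ(formed) = 5491 kJ
ΔH = Σ(broken) − Σ(formed) = 5398 − 5491 = −93 kJ

ΔH ≈ −93 kJ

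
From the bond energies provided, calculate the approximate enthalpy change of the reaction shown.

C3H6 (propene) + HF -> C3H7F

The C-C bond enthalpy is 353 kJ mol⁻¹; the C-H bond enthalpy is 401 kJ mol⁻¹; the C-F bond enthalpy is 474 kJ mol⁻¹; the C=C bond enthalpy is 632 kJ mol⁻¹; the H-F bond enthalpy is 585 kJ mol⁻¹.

Bonds broken (reactants):
  C-C: 1 × 353 = 353
  C-H: 6 × 401 = 2406
  C=C: 1 × 632 = 632
  H-F: 1 × 585 = 585
  Σ(broken) = 3976 kJ
Bonds formed (products):
  C-C: 2 × 353 = 706
  C-F: 1 × 474 = 474
  C-H: 7 × 401 = 2807
  Σ(formed) = 3987 kJ
ΔH = Σ(broken) − Σ(formed) = 3976 − 3987 = −11 kJ

ΔH ≈ −11 kJ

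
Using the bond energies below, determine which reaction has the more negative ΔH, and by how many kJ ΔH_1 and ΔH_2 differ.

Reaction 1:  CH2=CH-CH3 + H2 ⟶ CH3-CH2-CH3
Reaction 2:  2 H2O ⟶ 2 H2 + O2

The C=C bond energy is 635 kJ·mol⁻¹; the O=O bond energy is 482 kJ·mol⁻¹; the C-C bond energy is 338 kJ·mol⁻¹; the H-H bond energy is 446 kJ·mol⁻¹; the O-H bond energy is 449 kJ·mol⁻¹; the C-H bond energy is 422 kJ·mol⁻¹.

Reaction 1:
  Bonds broken (reactants):
    C-C: 1 × 338 = 338
    C-H: 6 × 422 = 2532
    C=C: 1 × 635 = 635
    H-H: 1 × 446 = 446
    Σ(broken) = 3951 kJ
  Bonds formed (products):
    C-C: 2 × 338 = 676
    C-H: 8 × 422 = 3376
    Σ(formed) = 4052 kJ
  ΔH_1 = 3951 − 4052 = −101 kJ
Reaction 2:
  Bonds broken (reactants):
    O-H: 4 × 449 = 1796
    Σ(broken) = 1796 kJ
  Bonds formed (products):
    H-H: 2 × 446 = 892
    O=O: 1 × 482 = 482
    Σ(formed) = 1374 kJ
  ΔH_2 = 1796 − 1374 = +422 kJ
ΔH_1 − ΔH_2 = −523 kJ, so reaction 1 has the more negative ΔH; |ΔH_1 − ΔH_2| = 523 kJ.

Reaction 1, by 523 kJ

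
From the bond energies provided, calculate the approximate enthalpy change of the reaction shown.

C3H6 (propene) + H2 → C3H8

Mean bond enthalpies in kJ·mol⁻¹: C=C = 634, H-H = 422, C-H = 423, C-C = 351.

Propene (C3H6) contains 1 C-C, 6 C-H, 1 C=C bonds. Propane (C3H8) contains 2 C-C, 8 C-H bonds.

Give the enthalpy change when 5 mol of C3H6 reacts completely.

Bonds broken (reactants):
  C-C: 1 × 351 = 351
  C-H: 6 × 423 = 2538
  C=C: 1 × 634 = 634
  H-H: 1 × 422 = 422
  Σ(broken) = 3945 kJ
Bonds formed (products):
  C-C: 2 × 351 = 702
  C-H: 8 × 423 = 3384
  Σ(formed) = 4086 kJ
ΔH = Σ(broken) − Σ(formed) = 3945 − 4086 = −141 kJ
For 5× the reaction as written: 5 × (−141) = −705 kJ

ΔH = −705 kJ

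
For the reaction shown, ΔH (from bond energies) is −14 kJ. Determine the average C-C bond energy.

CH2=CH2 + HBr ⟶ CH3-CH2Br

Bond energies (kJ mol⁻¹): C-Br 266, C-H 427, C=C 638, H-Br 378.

D(C-C) ≈ 337 kJ/mol

Let D be the C-C bond energy.
Σ(broken) = 4×427 + 1×638 + 1×378 = 2724
Σ(formed) = 1×266 + 1×D + 5×427 = 2401 + D
ΔH = Σ(broken) − Σ(formed) = (2724) − (2401 + D) = +323 − D
Setting this equal to −14 kJ gives D = 337 kJ/mol.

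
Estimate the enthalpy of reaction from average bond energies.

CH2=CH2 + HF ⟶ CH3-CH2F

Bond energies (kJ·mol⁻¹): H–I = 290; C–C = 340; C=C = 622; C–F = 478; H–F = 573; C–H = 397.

Bonds broken (reactants):
  C–H: 4 × 397 = 1588
  C=C: 1 × 622 = 622
  H–F: 1 × 573 = 573
  Σ(broken) = 2783 kJ
Bonds formed (products):
  C–C: 1 × 340 = 340
  C–F: 1 × 478 = 478
  C–H: 5 × 397 = 1985
  Σ(formed) = 2803 kJ
ΔH = Σ(broken) − Σ(formed) = 2783 − 2803 = −20 kJ

ΔH ≈ −20 kJ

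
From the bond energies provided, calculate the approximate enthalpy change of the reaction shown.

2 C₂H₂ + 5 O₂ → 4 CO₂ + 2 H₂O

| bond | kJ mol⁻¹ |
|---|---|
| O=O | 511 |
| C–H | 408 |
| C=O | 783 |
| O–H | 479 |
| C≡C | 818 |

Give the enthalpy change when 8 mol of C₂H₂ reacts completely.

Bonds broken (reactants):
  C≡C: 2 × 818 = 1636
  C–H: 4 × 408 = 1632
  O=O: 5 × 511 = 2555
  Σ(broken) = 5823 kJ
Bonds formed (products):
  C=O: 8 × 783 = 6264
  O–H: 4 × 479 = 1916
  Σ(formed) = 8180 kJ
ΔH = Σ(broken) − Σ(formed) = 5823 − 8180 = −2357 kJ
For 4× the reaction as written: 4 × (−2357) = −9428 kJ

ΔH = −9428 kJ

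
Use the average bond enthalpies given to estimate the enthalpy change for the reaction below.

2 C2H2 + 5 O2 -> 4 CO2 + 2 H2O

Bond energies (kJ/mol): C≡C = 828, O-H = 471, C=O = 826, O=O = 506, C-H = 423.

Bonds broken (reactants):
  C≡C: 2 × 828 = 1656
  C-H: 4 × 423 = 1692
  O=O: 5 × 506 = 2530
  Σ(broken) = 5878 kJ
Bonds formed (products):
  C=O: 8 × 826 = 6608
  O-H: 4 × 471 = 1884
  Σ(formed) = 8492 kJ
ΔH = Σ(broken) − Σ(formed) = 5878 − 8492 = −2614 kJ

ΔH ≈ −2614 kJ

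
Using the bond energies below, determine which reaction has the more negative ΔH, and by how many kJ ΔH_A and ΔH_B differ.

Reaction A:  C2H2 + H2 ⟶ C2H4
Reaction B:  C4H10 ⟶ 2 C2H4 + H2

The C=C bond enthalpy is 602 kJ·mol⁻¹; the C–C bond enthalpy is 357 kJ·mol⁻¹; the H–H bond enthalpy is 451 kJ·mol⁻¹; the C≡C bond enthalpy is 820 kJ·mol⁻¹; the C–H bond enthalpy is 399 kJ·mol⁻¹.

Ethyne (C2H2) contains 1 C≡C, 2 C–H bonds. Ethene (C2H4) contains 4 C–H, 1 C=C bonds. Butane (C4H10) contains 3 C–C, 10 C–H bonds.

Reaction A:
  Bonds broken (reactants):
    C≡C: 1 × 820 = 820
    C–H: 2 × 399 = 798
    H–H: 1 × 451 = 451
    Σ(broken) = 2069 kJ
  Bonds formed (products):
    C–H: 4 × 399 = 1596
    C=C: 1 × 602 = 602
    Σ(formed) = 2198 kJ
  ΔH_A = 2069 − 2198 = −129 kJ
Reaction B:
  Bonds broken (reactants):
    C–C: 3 × 357 = 1071
    C–H: 10 × 399 = 3990
    Σ(broken) = 5061 kJ
  Bonds formed (products):
    C–H: 8 × 399 = 3192
    C=C: 2 × 602 = 1204
    H–H: 1 × 451 = 451
    Σ(formed) = 4847 kJ
  ΔH_B = 5061 − 4847 = +214 kJ
ΔH_A − ΔH_B = −343 kJ, so reaction A has the more negative ΔH; |ΔH_A − ΔH_B| = 343 kJ.

Reaction A, by 343 kJ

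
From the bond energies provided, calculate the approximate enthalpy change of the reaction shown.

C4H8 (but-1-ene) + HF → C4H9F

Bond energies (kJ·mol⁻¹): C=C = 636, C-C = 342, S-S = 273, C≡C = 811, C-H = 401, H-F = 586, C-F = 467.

Bonds broken (reactants):
  C-C: 2 × 342 = 684
  C-H: 8 × 401 = 3208
  C=C: 1 × 636 = 636
  H-F: 1 × 586 = 586
  Σ(broken) = 5114 kJ
Bonds formed (products):
  C-C: 3 × 342 = 1026
  C-F: 1 × 467 = 467
  C-H: 9 × 401 = 3609
  Σ(formed) = 5102 kJ
ΔH = Σ(broken) − Σ(formed) = 5114 − 5102 = +12 kJ

ΔH ≈ +12 kJ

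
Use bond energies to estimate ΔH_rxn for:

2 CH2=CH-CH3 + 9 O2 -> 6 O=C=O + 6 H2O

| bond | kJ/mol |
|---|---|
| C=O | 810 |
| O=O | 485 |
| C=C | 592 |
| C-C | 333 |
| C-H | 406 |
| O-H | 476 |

ΔH ≈ −4345 kJ

Bonds broken (reactants):
  C-C: 2 × 333 = 666
  C-H: 12 × 406 = 4872
  C=C: 2 × 592 = 1184
  O=O: 9 × 485 = 4365
  Σ(broken) = 11087 kJ
Bonds formed (products):
  C=O: 12 × 810 = 9720
  O-H: 12 × 476 = 5712
  Σ(formed) = 15432 kJ
ΔH = Σ(broken) − Σ(formed) = 11087 − 15432 = −4345 kJ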